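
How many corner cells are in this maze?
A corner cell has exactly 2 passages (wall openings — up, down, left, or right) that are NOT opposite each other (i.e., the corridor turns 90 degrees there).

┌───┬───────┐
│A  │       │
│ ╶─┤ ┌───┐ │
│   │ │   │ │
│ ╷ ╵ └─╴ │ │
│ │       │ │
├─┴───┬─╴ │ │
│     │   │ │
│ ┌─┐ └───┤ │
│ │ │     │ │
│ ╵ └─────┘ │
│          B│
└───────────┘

Counting corner cells (2 non-opposite passages):
Total corners: 12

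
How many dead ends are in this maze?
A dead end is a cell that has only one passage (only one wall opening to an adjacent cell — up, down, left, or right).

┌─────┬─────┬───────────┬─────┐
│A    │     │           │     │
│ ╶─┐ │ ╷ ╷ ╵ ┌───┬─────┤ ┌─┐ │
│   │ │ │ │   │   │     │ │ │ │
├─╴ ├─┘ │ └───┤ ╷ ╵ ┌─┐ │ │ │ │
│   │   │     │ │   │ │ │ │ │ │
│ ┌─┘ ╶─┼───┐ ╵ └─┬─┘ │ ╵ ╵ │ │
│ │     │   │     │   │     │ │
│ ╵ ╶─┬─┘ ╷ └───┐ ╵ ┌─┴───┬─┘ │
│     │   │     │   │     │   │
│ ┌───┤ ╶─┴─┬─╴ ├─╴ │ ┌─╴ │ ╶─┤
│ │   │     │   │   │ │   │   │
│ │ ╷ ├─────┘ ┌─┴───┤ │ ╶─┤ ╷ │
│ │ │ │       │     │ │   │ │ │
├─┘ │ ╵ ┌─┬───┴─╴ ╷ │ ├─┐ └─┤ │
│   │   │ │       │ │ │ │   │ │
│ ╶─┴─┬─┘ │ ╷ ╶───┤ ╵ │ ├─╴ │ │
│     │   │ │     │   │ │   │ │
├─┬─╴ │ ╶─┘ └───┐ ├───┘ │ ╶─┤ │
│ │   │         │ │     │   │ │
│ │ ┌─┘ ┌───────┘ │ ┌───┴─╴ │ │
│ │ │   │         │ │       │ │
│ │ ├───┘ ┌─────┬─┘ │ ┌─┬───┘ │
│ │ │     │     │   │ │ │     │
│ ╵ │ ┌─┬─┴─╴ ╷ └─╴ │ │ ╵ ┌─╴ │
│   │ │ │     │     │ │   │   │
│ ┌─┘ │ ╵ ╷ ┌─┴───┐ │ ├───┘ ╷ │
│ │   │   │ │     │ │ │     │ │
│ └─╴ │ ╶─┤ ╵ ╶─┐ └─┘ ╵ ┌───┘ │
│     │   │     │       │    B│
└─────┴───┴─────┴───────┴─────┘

Checking each cell for number of passages:

Dead ends found at positions:
  (0, 11)
  (1, 2)
  (1, 13)
  (2, 10)
  (3, 3)
  (4, 2)
  (5, 5)
  (5, 8)
  (6, 0)
  (6, 7)
  (6, 13)
  (7, 4)
  (7, 11)
  (9, 0)
  (9, 7)
  (10, 2)
  (11, 5)
  (11, 8)
  (11, 11)
  (12, 3)
  (13, 1)
  (13, 9)
  (14, 4)
  (14, 7)
  (14, 12)
Total dead ends: 25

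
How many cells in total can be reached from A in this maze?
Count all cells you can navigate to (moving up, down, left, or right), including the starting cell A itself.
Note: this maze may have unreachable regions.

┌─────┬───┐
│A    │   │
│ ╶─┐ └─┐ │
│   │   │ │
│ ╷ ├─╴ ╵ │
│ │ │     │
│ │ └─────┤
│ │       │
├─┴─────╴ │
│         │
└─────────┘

Using BFS/flood-fill to find all reachable cells from A:
Maze size: 5 × 5 = 25 total cells
All cells are reachable — the maze is fully connected.
Reachable cells: 25

Reachable region (· marks reachable cells):

┌─────┬───┐
│A · ·│· ·│
│ ╶─┐ └─┐ │
│· ·│· ·│·│
│ ╷ ├─╴ ╵ │
│·│·│· · ·│
│ │ └─────┤
│·│· · · ·│
├─┴─────╴ │
│· · · · ·│
└─────────┘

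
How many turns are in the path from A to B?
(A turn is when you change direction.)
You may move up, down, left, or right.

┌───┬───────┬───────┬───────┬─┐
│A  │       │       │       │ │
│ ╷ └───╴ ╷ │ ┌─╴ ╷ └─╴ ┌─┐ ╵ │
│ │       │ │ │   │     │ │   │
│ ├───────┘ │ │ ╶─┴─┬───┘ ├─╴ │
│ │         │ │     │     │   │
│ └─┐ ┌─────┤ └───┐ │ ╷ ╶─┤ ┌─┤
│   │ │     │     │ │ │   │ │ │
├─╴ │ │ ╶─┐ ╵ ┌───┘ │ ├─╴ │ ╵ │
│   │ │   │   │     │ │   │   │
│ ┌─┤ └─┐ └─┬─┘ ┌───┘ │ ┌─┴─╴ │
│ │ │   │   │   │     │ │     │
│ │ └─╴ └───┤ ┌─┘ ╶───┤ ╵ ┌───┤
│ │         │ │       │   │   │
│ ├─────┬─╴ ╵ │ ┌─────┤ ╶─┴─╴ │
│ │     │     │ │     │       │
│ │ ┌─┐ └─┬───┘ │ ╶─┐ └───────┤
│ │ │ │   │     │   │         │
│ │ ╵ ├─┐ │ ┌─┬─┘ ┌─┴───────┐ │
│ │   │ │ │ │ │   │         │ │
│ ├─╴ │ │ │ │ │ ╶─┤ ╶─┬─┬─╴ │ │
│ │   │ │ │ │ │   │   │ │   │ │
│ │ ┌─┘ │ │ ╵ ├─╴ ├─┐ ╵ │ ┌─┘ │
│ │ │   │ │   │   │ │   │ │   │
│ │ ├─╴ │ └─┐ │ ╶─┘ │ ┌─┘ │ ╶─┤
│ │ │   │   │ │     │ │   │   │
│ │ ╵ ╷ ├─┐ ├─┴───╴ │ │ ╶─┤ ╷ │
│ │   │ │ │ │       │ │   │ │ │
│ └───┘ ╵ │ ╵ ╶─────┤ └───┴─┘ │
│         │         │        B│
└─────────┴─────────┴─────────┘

Directions: down, down, down, right, down, left, down, down, down, down, down, down, down, down, down, down, right, right, right, up, up, left, down, left, up, up, up, right, up, left, up, up, right, right, down, right, down, down, down, down, right, down, down, right, up, right, right, right, up, left, left, up, right, up, left, up, right, up, up, right, right, down, right, right, right, right, down, down, down, left, down, right, down, down
Number of turns: 40

Solution:

┌───┬───────┬───────┬───────┬─┐
│A  │       │       │       │ │
│ ╷ └───╴ ╷ │ ┌─╴ ╷ └─╴ ┌─┐ ╵ │
│↓│       │ │ │   │     │ │   │
│ ├───────┘ │ │ ╶─┴─┬───┘ ├─╴ │
│↓│         │ │     │     │   │
│ └─┐ ┌─────┤ └───┐ │ ╷ ╶─┤ ┌─┤
│↳ ↓│ │     │     │ │ │   │ │ │
├─╴ │ │ ╶─┐ ╵ ┌───┘ │ ├─╴ │ ╵ │
│↓ ↲│ │   │   │     │ │   │   │
│ ┌─┤ └─┐ └─┬─┘ ┌───┘ │ ┌─┴─╴ │
│↓│ │   │   │   │     │ │     │
│ │ └─╴ └───┤ ┌─┘ ╶───┤ ╵ ┌───┤
│↓│         │ │       │   │   │
│ ├─────┬─╴ ╵ │ ┌─────┤ ╶─┴─╴ │
│↓│↱ → ↓│     │ │↱ → ↓│       │
│ │ ┌─┐ └─┬───┘ │ ╶─┐ └───────┤
│↓│↑│ │↳ ↓│     │↑  │↳ → → → ↓│
│ │ ╵ ├─┐ │ ┌─┬─┘ ┌─┴───────┐ │
│↓│↑ ↰│ │↓│ │ │↱ ↑│         │↓│
│ ├─╴ │ │ │ │ │ ╶─┤ ╶─┬─┬─╴ │ │
│↓│↱ ↑│ │↓│ │ │↑ ↰│   │ │   │↓│
│ │ ┌─┘ │ │ ╵ ├─╴ ├─┐ ╵ │ ┌─┘ │
│↓│↑│   │↓│   │↱ ↑│ │   │ │↓ ↲│
│ │ ├─╴ │ └─┐ │ ╶─┘ │ ┌─┘ │ ╶─┤
│↓│↑│↓ ↰│↳ ↓│ │↑ ← ↰│ │   │↳ ↓│
│ │ ╵ ╷ ├─┐ ├─┴───╴ │ │ ╶─┤ ╷ │
│↓│↑ ↲│↑│ │↓│↱ → → ↑│ │   │ │↓│
│ └───┘ ╵ │ ╵ ╶─────┤ └───┴─┘ │
│↳ → → ↑  │↳ ↑      │        B│
└─────────┴─────────┴─────────┘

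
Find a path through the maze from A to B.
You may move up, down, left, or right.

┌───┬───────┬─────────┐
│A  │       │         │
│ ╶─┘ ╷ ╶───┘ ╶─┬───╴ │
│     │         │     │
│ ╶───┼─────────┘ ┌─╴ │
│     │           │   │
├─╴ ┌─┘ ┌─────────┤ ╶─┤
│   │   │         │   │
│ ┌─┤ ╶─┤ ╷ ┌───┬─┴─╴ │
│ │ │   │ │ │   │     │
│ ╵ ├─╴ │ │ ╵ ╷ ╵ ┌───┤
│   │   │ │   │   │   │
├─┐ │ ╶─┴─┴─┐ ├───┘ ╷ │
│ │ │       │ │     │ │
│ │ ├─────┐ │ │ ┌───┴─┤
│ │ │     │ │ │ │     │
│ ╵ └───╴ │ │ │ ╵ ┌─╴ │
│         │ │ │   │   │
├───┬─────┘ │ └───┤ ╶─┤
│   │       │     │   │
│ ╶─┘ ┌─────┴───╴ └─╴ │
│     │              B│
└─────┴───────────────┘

Finding the shortest path through the maze:
Path length: 36 steps
Directions: down → right → right → up → right → down → right → right → right → up → right → right → right → right → down → down → left → down → right → down → left → left → down → left → up → left → down → down → down → down → down → right → right → down → right → right

Solution:

┌───┬───────┬─────────┐
│A  │↱ ↓    │↱ → → → ↓│
│ ╶─┘ ╷ ╶───┘ ╶─┬───╴ │
│↳ → ↑│↳ → → ↑  │    ↓│
│ ╶───┼─────────┘ ┌─╴ │
│     │           │↓ ↲│
├─╴ ┌─┘ ┌─────────┤ ╶─┤
│   │   │         │↳ ↓│
│ ┌─┤ ╶─┤ ╷ ┌───┬─┴─╴ │
│ │ │   │ │ │↓ ↰│↓ ← ↲│
│ ╵ ├─╴ │ │ ╵ ╷ ╵ ┌───┤
│   │   │ │  ↓│↑ ↲│   │
├─┐ │ ╶─┴─┴─┐ ├───┘ ╷ │
│ │ │       │↓│     │ │
│ │ ├─────┐ │ │ ┌───┴─┤
│ │ │     │ │↓│ │     │
│ ╵ └───╴ │ │ │ ╵ ┌─╴ │
│         │ │↓│   │   │
├───┬─────┘ │ └───┤ ╶─┤
│   │       │↳ → ↓│   │
│ ╶─┘ ┌─────┴───╴ └─╴ │
│     │          ↳ → B│
└─────┴───────────────┘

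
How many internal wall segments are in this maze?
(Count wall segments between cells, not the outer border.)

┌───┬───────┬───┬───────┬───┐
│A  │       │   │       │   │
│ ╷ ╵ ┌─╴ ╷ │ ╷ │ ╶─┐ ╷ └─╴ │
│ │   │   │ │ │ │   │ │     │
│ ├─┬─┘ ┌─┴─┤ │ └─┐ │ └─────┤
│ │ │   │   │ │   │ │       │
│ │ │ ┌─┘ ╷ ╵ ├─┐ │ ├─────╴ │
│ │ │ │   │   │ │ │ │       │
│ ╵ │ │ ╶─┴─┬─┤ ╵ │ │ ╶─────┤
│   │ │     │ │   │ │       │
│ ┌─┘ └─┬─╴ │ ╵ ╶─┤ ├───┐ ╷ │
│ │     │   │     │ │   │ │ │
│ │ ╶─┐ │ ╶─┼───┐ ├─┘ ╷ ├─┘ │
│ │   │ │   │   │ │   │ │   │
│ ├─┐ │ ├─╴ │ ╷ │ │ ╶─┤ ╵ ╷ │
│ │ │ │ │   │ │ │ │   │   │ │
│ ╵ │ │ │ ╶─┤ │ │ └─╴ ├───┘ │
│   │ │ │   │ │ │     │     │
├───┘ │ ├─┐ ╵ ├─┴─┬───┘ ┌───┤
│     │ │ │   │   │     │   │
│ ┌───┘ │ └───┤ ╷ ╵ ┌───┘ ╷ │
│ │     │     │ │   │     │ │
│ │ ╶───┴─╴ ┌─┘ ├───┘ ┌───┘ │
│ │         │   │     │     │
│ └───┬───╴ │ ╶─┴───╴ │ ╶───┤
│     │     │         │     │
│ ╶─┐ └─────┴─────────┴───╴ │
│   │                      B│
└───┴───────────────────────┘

Counting internal wall segments:
Total internal walls: 169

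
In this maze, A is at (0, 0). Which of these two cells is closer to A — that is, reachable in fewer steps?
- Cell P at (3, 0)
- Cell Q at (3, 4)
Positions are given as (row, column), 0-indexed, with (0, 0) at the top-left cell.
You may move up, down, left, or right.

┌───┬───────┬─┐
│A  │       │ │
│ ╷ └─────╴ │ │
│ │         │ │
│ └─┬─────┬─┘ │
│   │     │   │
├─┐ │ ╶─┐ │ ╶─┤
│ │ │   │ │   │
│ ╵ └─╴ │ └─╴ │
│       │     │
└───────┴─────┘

Shortest path A → P at (3, 0): 7 steps
Shortest path A → Q at (3, 4): 13 steps

P is closer (7 steps vs 13 steps).

Path to P:

┌───┬───────┬─┐
│A  │       │ │
│ ╷ └─────╴ │ │
│↓│         │ │
│ └─┬─────┬─┘ │
│↳ ↓│     │   │
├─┐ │ ╶─┐ │ ╶─┤
│P│↓│   │ │   │
│ ╵ └─╴ │ └─╴ │
│↑ ↲    │     │
└───────┴─────┘

Path to Q:

┌───┬───────┬─┐
│A  │       │ │
│ ╷ └─────╴ │ │
│↓│         │ │
│ └─┬─────┬─┘ │
│↳ ↓│↱ → ↓│   │
├─┐ │ ╶─┐ │ ╶─┤
│ │↓│↑ ↰│Q│   │
│ ╵ └─╴ │ └─╴ │
│  ↳ → ↑│     │
└───────┴─────┘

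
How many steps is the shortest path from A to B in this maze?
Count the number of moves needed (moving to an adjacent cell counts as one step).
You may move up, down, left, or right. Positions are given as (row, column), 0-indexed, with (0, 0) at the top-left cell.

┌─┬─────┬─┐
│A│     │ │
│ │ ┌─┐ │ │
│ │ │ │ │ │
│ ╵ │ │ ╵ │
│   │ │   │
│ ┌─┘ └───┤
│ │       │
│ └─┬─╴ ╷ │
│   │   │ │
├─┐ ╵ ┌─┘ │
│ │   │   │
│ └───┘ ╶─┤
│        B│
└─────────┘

Using BFS to find shortest path:
Start: (0, 0), End: (6, 4)
Path found:
(0,0) → (1,0) → (2,0) → (3,0) → (4,0) → (4,1) → (5,1) → (5,2) → (4,2) → (4,3) → (3,3) → (3,4) → (4,4) → (5,4) → (5,3) → (6,3) → (6,4)
Number of steps: 16

Solution:

┌─┬─────┬─┐
│A│     │ │
│ │ ┌─┐ │ │
│↓│ │ │ │ │
│ ╵ │ │ ╵ │
│↓  │ │   │
│ ┌─┘ └───┤
│↓│    ↱ ↓│
│ └─┬─╴ ╷ │
│↳ ↓│↱ ↑│↓│
├─┐ ╵ ┌─┘ │
│ │↳ ↑│↓ ↲│
│ └───┘ ╶─┤
│      ↳ B│
└─────────┘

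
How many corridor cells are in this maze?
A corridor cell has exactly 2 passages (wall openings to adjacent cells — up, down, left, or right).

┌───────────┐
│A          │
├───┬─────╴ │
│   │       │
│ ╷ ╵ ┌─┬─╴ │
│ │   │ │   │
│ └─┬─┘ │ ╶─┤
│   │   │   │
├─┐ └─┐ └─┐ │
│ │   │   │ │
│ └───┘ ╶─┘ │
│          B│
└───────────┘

Counting cells with exactly 2 passages:
Total corridor cells: 26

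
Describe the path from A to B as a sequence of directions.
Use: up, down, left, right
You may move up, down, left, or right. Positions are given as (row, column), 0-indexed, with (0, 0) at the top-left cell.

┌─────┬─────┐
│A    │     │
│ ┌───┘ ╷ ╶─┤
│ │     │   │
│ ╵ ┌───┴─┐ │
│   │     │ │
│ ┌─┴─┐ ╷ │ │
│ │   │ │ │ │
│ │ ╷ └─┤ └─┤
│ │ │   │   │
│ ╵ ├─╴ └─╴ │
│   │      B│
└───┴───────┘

Finding the path and converting it to directions:
Path through cells: (0,0) → (1,0) → (2,0) → (3,0) → (4,0) → (5,0) → (5,1) → (4,1) → (3,1) → (3,2) → (4,2) → (4,3) → (5,3) → (5,4) → (5,5)
Directions: down, down, down, down, down, right, up, up, right, down, right, down, right, right

Solution:

┌─────┬─────┐
│A    │     │
│ ┌───┘ ╷ ╶─┤
│↓│     │   │
│ ╵ ┌───┴─┐ │
│↓  │     │ │
│ ┌─┴─┐ ╷ │ │
│↓│↱ ↓│ │ │ │
│ │ ╷ └─┤ └─┤
│↓│↑│↳ ↓│   │
│ ╵ ├─╴ └─╴ │
│↳ ↑│  ↳ → B│
└───┴───────┘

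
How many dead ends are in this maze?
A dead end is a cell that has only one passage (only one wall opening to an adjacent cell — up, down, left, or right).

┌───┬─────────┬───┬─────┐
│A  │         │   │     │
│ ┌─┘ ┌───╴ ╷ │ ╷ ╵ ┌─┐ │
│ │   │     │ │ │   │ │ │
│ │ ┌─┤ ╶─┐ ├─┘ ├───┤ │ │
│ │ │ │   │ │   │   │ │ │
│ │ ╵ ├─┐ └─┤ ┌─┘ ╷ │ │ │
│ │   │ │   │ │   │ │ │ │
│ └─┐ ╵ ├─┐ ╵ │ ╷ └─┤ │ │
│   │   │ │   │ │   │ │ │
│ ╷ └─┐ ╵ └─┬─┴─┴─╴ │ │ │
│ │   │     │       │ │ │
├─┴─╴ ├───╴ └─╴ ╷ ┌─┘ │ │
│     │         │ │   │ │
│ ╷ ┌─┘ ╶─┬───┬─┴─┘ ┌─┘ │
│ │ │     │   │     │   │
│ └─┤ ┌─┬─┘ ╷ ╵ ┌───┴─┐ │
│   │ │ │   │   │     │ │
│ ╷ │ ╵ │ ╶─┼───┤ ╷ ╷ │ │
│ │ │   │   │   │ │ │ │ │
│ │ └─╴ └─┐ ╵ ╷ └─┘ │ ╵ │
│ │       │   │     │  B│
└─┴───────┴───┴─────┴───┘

Checking each cell for number of passages:

Dead ends found at positions:
  (0, 1)
  (1, 6)
  (1, 10)
  (2, 2)
  (2, 5)
  (3, 3)
  (3, 9)
  (4, 4)
  (4, 7)
  (5, 0)
  (5, 6)
  (6, 8)
  (7, 1)
  (7, 4)
  (7, 10)
  (8, 3)
  (9, 8)
  (10, 0)
  (10, 4)
Total dead ends: 19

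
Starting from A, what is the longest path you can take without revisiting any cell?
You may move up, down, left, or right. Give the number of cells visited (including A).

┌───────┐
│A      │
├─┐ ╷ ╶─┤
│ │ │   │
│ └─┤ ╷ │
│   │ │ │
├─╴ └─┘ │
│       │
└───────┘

Finding longest simple path using DFS:
Start: (0, 0)
Longest path visits 12 cells
Path: A → right → right → down → right → down → down → left → left → up → left → up

Solution:

┌───────┐
│A → ↓  │
├─┐ ╷ ╶─┤
│B│ │↳ ↓│
│ └─┤ ╷ │
│↑ ↰│ │↓│
├─╴ └─┘ │
│  ↑ ← ↲│
└───────┘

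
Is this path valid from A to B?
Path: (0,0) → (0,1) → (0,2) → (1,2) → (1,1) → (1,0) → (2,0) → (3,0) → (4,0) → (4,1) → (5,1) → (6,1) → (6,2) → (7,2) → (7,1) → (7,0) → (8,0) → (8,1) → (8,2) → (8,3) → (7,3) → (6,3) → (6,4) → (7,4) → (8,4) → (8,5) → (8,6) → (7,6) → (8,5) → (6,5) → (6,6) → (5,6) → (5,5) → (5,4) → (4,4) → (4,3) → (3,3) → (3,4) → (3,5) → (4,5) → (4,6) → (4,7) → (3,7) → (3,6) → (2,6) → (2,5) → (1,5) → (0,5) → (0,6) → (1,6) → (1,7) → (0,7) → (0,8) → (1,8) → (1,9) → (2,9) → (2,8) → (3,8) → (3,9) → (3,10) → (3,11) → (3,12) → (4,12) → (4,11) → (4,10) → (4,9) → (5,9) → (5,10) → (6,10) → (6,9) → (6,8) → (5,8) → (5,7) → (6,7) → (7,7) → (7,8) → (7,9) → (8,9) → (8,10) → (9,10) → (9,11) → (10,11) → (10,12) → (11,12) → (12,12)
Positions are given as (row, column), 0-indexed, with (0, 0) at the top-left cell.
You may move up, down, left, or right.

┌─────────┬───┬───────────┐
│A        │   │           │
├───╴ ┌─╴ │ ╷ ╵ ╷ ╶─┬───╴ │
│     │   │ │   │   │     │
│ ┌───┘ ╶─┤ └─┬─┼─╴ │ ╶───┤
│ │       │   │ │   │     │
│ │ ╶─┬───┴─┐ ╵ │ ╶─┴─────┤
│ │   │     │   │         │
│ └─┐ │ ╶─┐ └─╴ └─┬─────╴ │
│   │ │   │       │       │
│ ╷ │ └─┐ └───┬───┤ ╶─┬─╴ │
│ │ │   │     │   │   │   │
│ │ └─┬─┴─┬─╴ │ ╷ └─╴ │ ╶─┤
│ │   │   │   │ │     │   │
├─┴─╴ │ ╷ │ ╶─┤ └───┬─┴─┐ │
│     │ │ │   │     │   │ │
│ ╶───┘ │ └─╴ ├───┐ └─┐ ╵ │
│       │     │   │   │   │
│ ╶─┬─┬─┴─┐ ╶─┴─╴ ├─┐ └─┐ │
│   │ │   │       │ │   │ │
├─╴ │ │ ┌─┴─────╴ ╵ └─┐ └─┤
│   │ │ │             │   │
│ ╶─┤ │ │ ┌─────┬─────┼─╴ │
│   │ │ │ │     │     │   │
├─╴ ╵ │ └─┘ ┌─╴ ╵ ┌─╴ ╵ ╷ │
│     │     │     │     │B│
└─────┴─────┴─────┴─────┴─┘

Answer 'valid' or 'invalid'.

Checking path validity:
Result: Invalid move at step 28: cannot move from (7, 6) to (8, 5).

invalid

Correct solution:

┌─────────┬───┬───────────┐
│A → ↓    │↱ ↓│↱ ↓        │
├───╴ ┌─╴ │ ╷ ╵ ╷ ╶─┬───╴ │
│↓ ← ↲│   │↑│↳ ↑│↳ ↓│     │
│ ┌───┘ ╶─┤ └─┬─┼─╴ │ ╶───┤
│↓│       │↑ ↰│ │↓ ↲│     │
│ │ ╶─┬───┴─┐ ╵ │ ╶─┴─────┤
│↓│   │↱ → ↓│↑ ↰│↳ → → → ↓│
│ └─┐ │ ╶─┐ └─╴ └─┬─────╴ │
│↳ ↓│ │↑ ↰│↳ → ↑  │↓ ← ← ↲│
│ ╷ │ └─┐ └───┬───┤ ╶─┬─╴ │
│ │↓│   │↑ ← ↰│↓ ↰│↳ ↓│   │
│ │ └─┬─┴─┬─╴ │ ╷ └─╴ │ ╶─┤
│ │↳ ↓│↱ ↓│↱ ↑│↓│↑ ← ↲│   │
├─┴─╴ │ ╷ │ ╶─┤ └───┬─┴─┐ │
│↓ ← ↲│↑│↓│↑ ↰│↳ → ↓│   │ │
│ ╶───┘ │ └─╴ ├───┐ └─┐ ╵ │
│↳ → → ↑│↳ → ↑│   │↳ ↓│   │
│ ╶─┬─┬─┴─┐ ╶─┴─╴ ├─┐ └─┐ │
│   │ │   │       │ │↳ ↓│ │
├─╴ │ │ ┌─┴─────╴ ╵ └─┐ └─┤
│   │ │ │             │↳ ↓│
│ ╶─┤ │ │ ┌─────┬─────┼─╴ │
│   │ │ │ │     │     │  ↓│
├─╴ ╵ │ └─┘ ┌─╴ ╵ ┌─╴ ╵ ╷ │
│     │     │     │     │B│
└─────┴─────┴─────┴─────┴─┘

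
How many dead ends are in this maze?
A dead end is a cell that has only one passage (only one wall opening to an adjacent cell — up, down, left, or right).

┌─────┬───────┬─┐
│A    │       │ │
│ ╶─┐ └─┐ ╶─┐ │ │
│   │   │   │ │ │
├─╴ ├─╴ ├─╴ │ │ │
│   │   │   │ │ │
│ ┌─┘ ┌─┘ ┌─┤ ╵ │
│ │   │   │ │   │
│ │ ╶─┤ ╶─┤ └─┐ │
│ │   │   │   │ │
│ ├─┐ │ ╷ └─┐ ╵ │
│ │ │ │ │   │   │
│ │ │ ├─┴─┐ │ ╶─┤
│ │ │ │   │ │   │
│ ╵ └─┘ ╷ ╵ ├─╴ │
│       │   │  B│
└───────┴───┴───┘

Checking each cell for number of passages:

Dead ends found at positions:
  (0, 3)
  (0, 7)
  (3, 5)
  (5, 1)
  (5, 3)
  (6, 2)
  (7, 6)
Total dead ends: 7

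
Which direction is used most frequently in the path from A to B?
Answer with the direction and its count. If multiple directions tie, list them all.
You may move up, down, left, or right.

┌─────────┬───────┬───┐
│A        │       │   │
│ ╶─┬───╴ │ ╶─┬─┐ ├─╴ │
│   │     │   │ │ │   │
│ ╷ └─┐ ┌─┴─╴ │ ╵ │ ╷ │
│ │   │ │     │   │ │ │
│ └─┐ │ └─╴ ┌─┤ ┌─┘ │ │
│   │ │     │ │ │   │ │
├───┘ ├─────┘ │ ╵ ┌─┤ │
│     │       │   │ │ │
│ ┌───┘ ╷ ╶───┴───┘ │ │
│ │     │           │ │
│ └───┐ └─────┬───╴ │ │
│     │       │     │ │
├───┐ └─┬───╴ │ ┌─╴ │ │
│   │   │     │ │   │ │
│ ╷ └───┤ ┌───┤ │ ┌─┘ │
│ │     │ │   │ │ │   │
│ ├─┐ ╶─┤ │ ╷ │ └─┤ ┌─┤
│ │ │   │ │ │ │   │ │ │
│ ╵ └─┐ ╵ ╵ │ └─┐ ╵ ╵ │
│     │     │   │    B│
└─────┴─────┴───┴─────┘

Directions: right, right, right, right, down, left, down, down, right, right, up, right, up, left, up, right, right, right, down, down, left, down, down, right, up, right, up, up, right, down, down, down, down, down, down, down, left, down, down, right
Counts: {'right': 14, 'down': 16, 'left': 4, 'up': 6}
Most common: down (16 times)

Solution:

┌─────────┬───────┬───┐
│A → → → ↓│↱ → → ↓│   │
│ ╶─┬───╴ │ ╶─┬─┐ ├─╴ │
│   │  ↓ ↲│↑ ↰│ │↓│↱ ↓│
│ ╷ └─┐ ┌─┴─╴ │ ╵ │ ╷ │
│ │   │↓│  ↱ ↑│↓ ↲│↑│↓│
│ └─┐ │ └─╴ ┌─┤ ┌─┘ │ │
│   │ │↳ → ↑│ │↓│↱ ↑│↓│
├───┘ ├─────┘ │ ╵ ┌─┤ │
│     │       │↳ ↑│ │↓│
│ ┌───┘ ╷ ╶───┴───┘ │ │
│ │     │           │↓│
│ └───┐ └─────┬───╴ │ │
│     │       │     │↓│
├───┐ └─┬───╴ │ ┌─╴ │ │
│   │   │     │ │   │↓│
│ ╷ └───┤ ┌───┤ │ ┌─┘ │
│ │     │ │   │ │ │↓ ↲│
│ ├─┐ ╶─┤ │ ╷ │ └─┤ ┌─┤
│ │ │   │ │ │ │   │↓│ │
│ ╵ └─┐ ╵ ╵ │ └─┐ ╵ ╵ │
│     │     │   │  ↳ B│
└─────┴─────┴───┴─────┘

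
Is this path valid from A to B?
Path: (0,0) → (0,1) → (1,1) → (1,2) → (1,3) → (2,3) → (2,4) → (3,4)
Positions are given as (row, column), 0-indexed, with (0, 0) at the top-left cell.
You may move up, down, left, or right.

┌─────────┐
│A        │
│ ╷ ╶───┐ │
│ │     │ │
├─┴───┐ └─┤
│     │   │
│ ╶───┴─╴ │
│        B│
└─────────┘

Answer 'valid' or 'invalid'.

Checking path validity:
Result: All consecutive moves are passable.

valid

Correct solution:

┌─────────┐
│A ↓      │
│ ╷ ╶───┐ │
│ │↳ → ↓│ │
├─┴───┐ └─┤
│     │↳ ↓│
│ ╶───┴─╴ │
│        B│
└─────────┘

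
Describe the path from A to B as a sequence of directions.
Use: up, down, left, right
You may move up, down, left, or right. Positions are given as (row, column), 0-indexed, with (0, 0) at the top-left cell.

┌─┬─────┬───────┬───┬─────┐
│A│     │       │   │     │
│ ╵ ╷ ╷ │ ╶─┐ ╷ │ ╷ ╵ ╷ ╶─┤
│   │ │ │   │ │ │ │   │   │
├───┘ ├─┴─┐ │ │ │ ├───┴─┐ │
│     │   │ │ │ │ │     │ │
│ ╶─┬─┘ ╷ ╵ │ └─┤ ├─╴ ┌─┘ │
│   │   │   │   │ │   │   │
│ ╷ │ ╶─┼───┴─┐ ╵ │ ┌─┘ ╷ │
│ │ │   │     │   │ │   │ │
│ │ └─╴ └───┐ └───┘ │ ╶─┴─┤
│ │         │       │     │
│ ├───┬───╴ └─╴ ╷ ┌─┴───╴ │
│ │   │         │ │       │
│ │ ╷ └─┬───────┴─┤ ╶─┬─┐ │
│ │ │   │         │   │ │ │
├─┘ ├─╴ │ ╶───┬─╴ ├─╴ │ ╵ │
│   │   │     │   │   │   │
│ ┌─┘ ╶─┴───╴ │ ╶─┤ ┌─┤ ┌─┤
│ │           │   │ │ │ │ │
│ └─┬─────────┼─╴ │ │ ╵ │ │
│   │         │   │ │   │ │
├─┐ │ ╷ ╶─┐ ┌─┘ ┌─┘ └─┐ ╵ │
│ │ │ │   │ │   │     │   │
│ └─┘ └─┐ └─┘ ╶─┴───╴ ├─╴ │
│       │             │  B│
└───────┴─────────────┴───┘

Finding the path and converting it to directions:
Path through cells: (0,0) → (1,0) → (1,1) → (0,1) → (0,2) → (1,2) → (2,2) → (2,1) → (2,0) → (3,0) → (3,1) → (4,1) → (5,1) → (5,2) → (5,3) → (4,3) → (4,2) → (3,2) → (3,3) → (2,3) → (2,4) → (3,4) → (3,5) → (2,5) → (1,5) → (1,4) → (0,4) → (0,5) → (0,6) → (1,6) → (2,6) → (3,6) → (3,7) → (4,7) → (4,8) → (3,8) → (2,8) → (1,8) → (0,8) → (0,9) → (1,9) → (1,10) → (0,10) → (0,11) → (1,11) → (1,12) → (2,12) → (3,12) → (3,11) → (4,11) → (4,10) → (5,10) → (5,11) → (5,12) → (6,12) → (7,12) → (8,12) → (8,11) → (9,11) → (10,11) → (11,11) → (11,12) → (12,12)
Directions: down, right, up, right, down, down, left, left, down, right, down, down, right, right, up, left, up, right, up, right, down, right, up, up, left, up, right, right, down, down, down, right, down, right, up, up, up, up, right, down, right, up, right, down, right, down, down, left, down, left, down, right, right, down, down, down, left, down, down, down, right, down

Solution:

┌─┬─────┬───────┬───┬─────┐
│A│↱ ↓  │↱ → ↓  │↱ ↓│↱ ↓  │
│ ╵ ╷ ╷ │ ╶─┐ ╷ │ ╷ ╵ ╷ ╶─┤
│↳ ↑│↓│ │↑ ↰│↓│ │↑│↳ ↑│↳ ↓│
├───┘ ├─┴─┐ │ │ │ ├───┴─┐ │
│↓ ← ↲│↱ ↓│↑│↓│ │↑│     │↓│
│ ╶─┬─┘ ╷ ╵ │ └─┤ ├─╴ ┌─┘ │
│↳ ↓│↱ ↑│↳ ↑│↳ ↓│↑│   │↓ ↲│
│ ╷ │ ╶─┼───┴─┐ ╵ │ ┌─┘ ╷ │
│ │↓│↑ ↰│     │↳ ↑│ │↓ ↲│ │
│ │ └─╴ └───┐ └───┘ │ ╶─┴─┤
│ │↳ → ↑    │       │↳ → ↓│
│ ├───┬───╴ └─╴ ╷ ┌─┴───╴ │
│ │   │         │ │      ↓│
│ │ ╷ └─┬───────┴─┤ ╶─┬─┐ │
│ │ │   │         │   │ │↓│
├─┘ ├─╴ │ ╶───┬─╴ ├─╴ │ ╵ │
│   │   │     │   │   │↓ ↲│
│ ┌─┘ ╶─┴───╴ │ ╶─┤ ┌─┤ ┌─┤
│ │           │   │ │ │↓│ │
│ └─┬─────────┼─╴ │ │ ╵ │ │
│   │         │   │ │  ↓│ │
├─┐ │ ╷ ╶─┐ ┌─┘ ┌─┘ └─┐ ╵ │
│ │ │ │   │ │   │     │↳ ↓│
│ └─┘ └─┐ └─┘ ╶─┴───╴ ├─╴ │
│       │             │  B│
└───────┴─────────────┴───┘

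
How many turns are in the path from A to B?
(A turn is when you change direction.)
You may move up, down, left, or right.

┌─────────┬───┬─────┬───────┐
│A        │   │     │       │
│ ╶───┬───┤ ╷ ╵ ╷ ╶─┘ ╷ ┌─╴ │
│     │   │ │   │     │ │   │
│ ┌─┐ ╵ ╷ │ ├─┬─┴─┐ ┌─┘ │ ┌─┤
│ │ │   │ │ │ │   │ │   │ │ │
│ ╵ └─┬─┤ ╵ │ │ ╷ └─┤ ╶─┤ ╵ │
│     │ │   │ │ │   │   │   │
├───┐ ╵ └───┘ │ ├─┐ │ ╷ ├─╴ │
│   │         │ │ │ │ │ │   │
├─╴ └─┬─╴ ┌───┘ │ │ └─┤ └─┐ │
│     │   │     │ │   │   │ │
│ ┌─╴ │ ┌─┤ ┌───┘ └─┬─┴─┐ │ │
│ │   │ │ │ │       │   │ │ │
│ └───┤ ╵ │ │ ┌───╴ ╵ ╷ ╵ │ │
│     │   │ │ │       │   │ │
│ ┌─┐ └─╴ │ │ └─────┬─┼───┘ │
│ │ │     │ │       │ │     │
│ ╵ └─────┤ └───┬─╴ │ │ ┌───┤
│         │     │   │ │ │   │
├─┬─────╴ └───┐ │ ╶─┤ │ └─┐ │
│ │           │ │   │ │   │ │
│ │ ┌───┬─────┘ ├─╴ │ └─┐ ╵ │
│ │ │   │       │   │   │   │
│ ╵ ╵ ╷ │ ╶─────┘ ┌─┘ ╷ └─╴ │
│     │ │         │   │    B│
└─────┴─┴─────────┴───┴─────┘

Directions: down, right, right, down, right, up, right, down, down, right, up, up, up, right, down, right, up, right, down, right, right, up, right, right, right, down, left, down, down, right, down, down, down, down, down, left, left, down, down, right, down, right, down
Number of turns: 28

Solution:

┌─────────┬───┬─────┬───────┐
│A        │↱ ↓│↱ ↓  │↱ → → ↓│
│ ╶───┬───┤ ╷ ╵ ╷ ╶─┘ ╷ ┌─╴ │
│↳ → ↓│↱ ↓│↑│↳ ↑│↳ → ↑│ │↓ ↲│
│ ┌─┐ ╵ ╷ │ ├─┬─┴─┐ ┌─┘ │ ┌─┤
│ │ │↳ ↑│↓│↑│ │   │ │   │↓│ │
│ ╵ └─┬─┤ ╵ │ │ ╷ └─┤ ╶─┤ ╵ │
│     │ │↳ ↑│ │ │   │   │↳ ↓│
├───┐ ╵ └───┘ │ ├─┐ │ ╷ ├─╴ │
│   │         │ │ │ │ │ │  ↓│
├─╴ └─┬─╴ ┌───┘ │ │ └─┤ └─┐ │
│     │   │     │ │   │   │↓│
│ ┌─╴ │ ┌─┤ ┌───┘ └─┬─┴─┐ │ │
│ │   │ │ │ │       │   │ │↓│
│ └───┤ ╵ │ │ ┌───╴ ╵ ╷ ╵ │ │
│     │   │ │ │       │   │↓│
│ ┌─┐ └─╴ │ │ └─────┬─┼───┘ │
│ │ │     │ │       │ │↓ ← ↲│
│ ╵ └─────┤ └───┬─╴ │ │ ┌───┤
│         │     │   │ │↓│   │
├─┬─────╴ └───┐ │ ╶─┤ │ └─┐ │
│ │           │ │   │ │↳ ↓│ │
│ │ ┌───┬─────┘ ├─╴ │ └─┐ ╵ │
│ │ │   │       │   │   │↳ ↓│
│ ╵ ╵ ╷ │ ╶─────┘ ┌─┘ ╷ └─╴ │
│     │ │         │   │    B│
└─────┴─┴─────────┴───┴─────┘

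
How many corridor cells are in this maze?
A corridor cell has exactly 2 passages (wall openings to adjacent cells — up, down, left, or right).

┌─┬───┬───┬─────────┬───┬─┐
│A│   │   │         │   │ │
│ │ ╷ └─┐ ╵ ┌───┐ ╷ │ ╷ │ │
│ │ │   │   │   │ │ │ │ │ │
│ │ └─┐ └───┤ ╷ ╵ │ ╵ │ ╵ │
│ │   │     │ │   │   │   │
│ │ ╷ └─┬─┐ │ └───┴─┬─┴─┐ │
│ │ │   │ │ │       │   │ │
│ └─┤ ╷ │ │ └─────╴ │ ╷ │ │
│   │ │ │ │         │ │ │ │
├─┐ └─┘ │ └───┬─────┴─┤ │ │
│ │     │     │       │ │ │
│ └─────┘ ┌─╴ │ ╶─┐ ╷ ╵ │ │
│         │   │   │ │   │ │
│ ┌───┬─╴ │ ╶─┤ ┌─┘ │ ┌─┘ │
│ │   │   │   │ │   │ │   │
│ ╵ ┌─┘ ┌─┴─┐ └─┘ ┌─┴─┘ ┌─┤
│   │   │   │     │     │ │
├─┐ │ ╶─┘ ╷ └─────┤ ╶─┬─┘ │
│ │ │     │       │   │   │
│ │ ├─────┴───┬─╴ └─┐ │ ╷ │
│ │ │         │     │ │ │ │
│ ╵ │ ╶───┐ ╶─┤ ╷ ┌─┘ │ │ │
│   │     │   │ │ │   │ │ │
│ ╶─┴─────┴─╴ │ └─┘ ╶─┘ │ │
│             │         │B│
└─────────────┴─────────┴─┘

Counting cells with exactly 2 passages:
Total corridor cells: 134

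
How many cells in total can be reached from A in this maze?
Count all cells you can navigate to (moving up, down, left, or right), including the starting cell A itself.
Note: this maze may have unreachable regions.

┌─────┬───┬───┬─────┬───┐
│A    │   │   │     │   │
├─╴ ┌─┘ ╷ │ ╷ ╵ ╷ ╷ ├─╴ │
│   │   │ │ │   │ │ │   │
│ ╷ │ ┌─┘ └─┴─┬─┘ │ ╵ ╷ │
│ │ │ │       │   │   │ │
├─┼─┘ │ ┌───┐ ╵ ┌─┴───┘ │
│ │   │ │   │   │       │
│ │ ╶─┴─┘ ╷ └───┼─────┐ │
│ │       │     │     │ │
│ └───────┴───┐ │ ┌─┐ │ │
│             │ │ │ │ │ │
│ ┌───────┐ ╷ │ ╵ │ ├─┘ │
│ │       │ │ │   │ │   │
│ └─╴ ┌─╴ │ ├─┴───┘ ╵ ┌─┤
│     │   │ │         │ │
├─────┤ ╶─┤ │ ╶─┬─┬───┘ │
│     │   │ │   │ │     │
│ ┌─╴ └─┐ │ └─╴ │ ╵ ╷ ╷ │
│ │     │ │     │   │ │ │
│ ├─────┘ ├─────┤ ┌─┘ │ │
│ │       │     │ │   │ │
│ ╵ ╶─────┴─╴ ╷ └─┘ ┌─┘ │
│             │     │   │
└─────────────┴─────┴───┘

Using BFS/flood-fill to find all reachable cells from A:
Maze size: 12 × 12 = 144 total cells
137 cell(s) are walled off and cannot be reached from A.
Reachable cells: 7

Reachable region (· marks reachable cells):

┌─────┬───┬───┬─────┬───┐
│A · ·│   │   │     │   │
├─╴ ┌─┘ ╷ │ ╷ ╵ ╷ ╷ ├─╴ │
│· ·│   │ │ │   │ │ │   │
│ ╷ │ ┌─┘ └─┴─┬─┘ │ ╵ ╷ │
│·│·│ │       │   │   │ │
├─┼─┘ │ ┌───┐ ╵ ┌─┴───┘ │
│ │   │ │   │   │       │
│ │ ╶─┴─┘ ╷ └───┼─────┐ │
│ │       │     │     │ │
│ └───────┴───┐ │ ┌─┐ │ │
│             │ │ │ │ │ │
│ ┌───────┐ ╷ │ ╵ │ ├─┘ │
│ │       │ │ │   │ │   │
│ └─╴ ┌─╴ │ ├─┴───┘ ╵ ┌─┤
│     │   │ │         │ │
├─────┤ ╶─┤ │ ╶─┬─┬───┘ │
│     │   │ │   │ │     │
│ ┌─╴ └─┐ │ └─╴ │ ╵ ╷ ╷ │
│ │     │ │     │   │ │ │
│ ├─────┘ ├─────┤ ┌─┘ │ │
│ │       │     │ │   │ │
│ ╵ ╶─────┴─╴ ╷ └─┘ ┌─┘ │
│             │     │   │
└─────────────┴─────┴───┘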